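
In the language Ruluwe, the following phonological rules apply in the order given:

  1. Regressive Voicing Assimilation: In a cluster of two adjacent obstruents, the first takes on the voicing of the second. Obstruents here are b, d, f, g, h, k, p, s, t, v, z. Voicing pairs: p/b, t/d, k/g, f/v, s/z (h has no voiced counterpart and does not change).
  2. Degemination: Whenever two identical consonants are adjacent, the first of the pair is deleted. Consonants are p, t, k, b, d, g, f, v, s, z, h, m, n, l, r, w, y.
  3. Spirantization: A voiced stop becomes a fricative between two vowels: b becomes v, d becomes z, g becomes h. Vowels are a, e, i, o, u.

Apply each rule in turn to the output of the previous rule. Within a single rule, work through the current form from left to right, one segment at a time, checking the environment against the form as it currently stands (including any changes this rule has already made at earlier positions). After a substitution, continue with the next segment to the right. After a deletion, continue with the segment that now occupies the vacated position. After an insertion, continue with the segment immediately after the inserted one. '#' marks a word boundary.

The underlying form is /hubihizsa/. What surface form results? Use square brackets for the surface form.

1 Regressive Voicing Assimilation: [hubihizsa] → [hubihissa]
2 Degemination: [hubihissa] → [hubihisa]
3 Spirantization: [hubihisa] → [huvihisa]

[huvihisa]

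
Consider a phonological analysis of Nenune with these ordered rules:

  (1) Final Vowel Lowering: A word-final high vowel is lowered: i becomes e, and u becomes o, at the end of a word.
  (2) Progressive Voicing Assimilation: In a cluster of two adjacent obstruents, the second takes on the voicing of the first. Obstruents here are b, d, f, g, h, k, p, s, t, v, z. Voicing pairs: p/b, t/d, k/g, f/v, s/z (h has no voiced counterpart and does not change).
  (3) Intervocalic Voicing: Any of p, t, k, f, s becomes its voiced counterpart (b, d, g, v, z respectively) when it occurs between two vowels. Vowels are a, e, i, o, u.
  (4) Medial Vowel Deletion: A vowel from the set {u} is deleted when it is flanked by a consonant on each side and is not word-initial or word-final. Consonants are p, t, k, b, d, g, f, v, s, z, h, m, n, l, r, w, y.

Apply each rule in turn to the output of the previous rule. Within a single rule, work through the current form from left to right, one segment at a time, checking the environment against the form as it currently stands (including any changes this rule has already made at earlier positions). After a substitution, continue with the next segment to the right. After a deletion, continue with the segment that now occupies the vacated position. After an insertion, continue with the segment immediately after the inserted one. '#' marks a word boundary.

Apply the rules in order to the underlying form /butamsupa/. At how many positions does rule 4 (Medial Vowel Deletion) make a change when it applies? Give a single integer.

2

(1) Final Vowel Lowering: no change — [butamsupa]
(2) Progressive Voicing Assimilation: no change — [butamsupa]
(3) Intervocalic Voicing: [butamsupa] → [budamsuba]
(4) Medial Vowel Deletion: [budamsuba] → [bdamsba]
Rule 4 changed 2 position(s).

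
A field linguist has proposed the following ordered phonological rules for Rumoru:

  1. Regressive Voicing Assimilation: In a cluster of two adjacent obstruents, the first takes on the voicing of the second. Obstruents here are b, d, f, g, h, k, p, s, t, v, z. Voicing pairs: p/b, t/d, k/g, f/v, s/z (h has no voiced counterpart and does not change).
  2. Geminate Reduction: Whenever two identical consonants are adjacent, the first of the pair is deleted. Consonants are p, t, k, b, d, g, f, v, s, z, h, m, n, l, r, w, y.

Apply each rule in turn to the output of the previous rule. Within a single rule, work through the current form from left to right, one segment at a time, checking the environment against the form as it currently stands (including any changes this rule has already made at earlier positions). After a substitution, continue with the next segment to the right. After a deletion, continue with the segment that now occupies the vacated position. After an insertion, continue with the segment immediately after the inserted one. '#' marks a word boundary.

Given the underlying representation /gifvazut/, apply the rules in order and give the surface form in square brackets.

1 Regressive Voicing Assimilation: [gifvazut] → [givvazut]
2 Geminate Reduction: [givvazut] → [givazut]

[givazut]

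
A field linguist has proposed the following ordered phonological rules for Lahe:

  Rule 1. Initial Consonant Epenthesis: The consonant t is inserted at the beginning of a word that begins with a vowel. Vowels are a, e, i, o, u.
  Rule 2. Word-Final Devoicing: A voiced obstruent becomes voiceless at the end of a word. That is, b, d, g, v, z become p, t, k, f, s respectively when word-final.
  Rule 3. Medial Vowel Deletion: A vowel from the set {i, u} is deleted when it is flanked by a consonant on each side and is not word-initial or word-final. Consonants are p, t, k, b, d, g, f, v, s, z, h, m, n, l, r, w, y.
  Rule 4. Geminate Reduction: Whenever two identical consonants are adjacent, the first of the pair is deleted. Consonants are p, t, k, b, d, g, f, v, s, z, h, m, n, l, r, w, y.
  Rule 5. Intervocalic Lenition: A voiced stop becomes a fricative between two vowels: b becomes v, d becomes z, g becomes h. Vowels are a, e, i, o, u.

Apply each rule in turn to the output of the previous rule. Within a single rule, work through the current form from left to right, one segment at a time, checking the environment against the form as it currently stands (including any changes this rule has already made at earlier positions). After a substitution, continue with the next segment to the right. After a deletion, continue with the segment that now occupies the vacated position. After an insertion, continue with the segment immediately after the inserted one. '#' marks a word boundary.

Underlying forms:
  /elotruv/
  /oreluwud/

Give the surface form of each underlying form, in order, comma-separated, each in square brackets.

/elotruv/:
  Rule 1 Initial Consonant Epenthesis: [elotruv] → [telotruv]
  Rule 2 Word-Final Devoicing: [telotruv] → [telotruf]
  Rule 3 Medial Vowel Deletion: [telotruf] → [telotrf]
  Rule 4 Geminate Reduction: no change — [telotrf]
  Rule 5 Intervocalic Lenition: no change — [telotrf]
/oreluwud/:
  Rule 1 Initial Consonant Epenthesis: [oreluwud] → [toreluwud]
  Rule 2 Word-Final Devoicing: [toreluwud] → [toreluwut]
  Rule 3 Medial Vowel Deletion: [toreluwut] → [torelwt]
  Rule 4 Geminate Reduction: no change — [torelwt]
  Rule 5 Intervocalic Lenition: no change — [torelwt]

[telotrf], [torelwt]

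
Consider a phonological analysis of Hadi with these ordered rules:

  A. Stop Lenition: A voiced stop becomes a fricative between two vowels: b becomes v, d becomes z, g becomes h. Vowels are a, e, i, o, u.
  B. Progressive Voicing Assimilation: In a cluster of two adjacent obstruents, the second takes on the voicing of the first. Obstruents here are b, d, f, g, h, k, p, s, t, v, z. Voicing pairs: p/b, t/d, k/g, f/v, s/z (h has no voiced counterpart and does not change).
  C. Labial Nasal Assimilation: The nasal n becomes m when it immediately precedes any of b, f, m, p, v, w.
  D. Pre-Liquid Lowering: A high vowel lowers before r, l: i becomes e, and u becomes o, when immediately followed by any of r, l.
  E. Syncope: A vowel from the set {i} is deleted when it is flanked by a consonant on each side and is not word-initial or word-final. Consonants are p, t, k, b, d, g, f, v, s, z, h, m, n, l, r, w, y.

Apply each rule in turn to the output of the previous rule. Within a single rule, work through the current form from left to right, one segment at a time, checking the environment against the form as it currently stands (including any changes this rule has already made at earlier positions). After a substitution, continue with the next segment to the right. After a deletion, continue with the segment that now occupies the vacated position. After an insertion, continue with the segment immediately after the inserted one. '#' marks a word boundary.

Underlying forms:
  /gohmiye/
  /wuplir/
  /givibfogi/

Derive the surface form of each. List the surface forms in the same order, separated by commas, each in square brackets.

/gohmiye/:
  A Stop Lenition: no change — [gohmiye]
  B Progressive Voicing Assimilation: no change — [gohmiye]
  C Labial Nasal Assimilation: no change — [gohmiye]
  D Pre-Liquid Lowering: no change — [gohmiye]
  E Syncope: [gohmiye] → [gohmye]
/wuplir/:
  A Stop Lenition: no change — [wuplir]
  B Progressive Voicing Assimilation: no change — [wuplir]
  C Labial Nasal Assimilation: no change — [wuplir]
  D Pre-Liquid Lowering: [wuplir] → [wupler]
  E Syncope: no change — [wupler]
/givibfogi/:
  A Stop Lenition: [givibfogi] → [givibfohi]
  B Progressive Voicing Assimilation: [givibfohi] → [givibvohi]
  C Labial Nasal Assimilation: no change — [givibvohi]
  D Pre-Liquid Lowering: no change — [givibvohi]
  E Syncope: [givibvohi] → [gvbvohi]

[gohmye], [wupler], [gvbvohi]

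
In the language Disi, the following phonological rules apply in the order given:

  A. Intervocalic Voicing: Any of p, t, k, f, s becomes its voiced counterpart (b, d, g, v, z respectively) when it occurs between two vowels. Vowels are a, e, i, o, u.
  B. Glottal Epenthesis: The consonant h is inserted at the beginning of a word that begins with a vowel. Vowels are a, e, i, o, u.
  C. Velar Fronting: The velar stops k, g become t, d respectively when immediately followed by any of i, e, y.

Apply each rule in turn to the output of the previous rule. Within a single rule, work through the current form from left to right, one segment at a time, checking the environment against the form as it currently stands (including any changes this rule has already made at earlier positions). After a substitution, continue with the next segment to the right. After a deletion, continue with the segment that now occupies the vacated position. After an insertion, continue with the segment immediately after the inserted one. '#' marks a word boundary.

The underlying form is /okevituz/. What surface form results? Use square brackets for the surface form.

[hodeviduz]

A Intervocalic Voicing: [okevituz] → [ogeviduz]
B Glottal Epenthesis: [ogeviduz] → [hogeviduz]
C Velar Fronting: [hogeviduz] → [hodeviduz]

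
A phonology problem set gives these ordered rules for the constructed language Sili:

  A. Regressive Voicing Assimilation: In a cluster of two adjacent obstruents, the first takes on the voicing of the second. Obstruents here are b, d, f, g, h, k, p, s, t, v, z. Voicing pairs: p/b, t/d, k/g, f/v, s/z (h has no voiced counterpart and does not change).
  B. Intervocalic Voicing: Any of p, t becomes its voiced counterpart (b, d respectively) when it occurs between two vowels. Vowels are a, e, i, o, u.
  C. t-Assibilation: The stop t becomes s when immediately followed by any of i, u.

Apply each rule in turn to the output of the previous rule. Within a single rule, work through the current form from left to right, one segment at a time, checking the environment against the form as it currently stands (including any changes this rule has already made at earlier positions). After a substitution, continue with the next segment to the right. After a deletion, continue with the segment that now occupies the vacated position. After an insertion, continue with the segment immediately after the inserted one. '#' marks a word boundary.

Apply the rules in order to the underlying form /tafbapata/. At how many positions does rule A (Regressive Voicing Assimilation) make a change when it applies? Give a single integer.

A Regressive Voicing Assimilation: [tafbapata] → [tavbapata]
B Intervocalic Voicing: [tavbapata] → [tavbabada]
C t-Assibilation: no change — [tavbabada]
Rule A changed 1 position(s).

1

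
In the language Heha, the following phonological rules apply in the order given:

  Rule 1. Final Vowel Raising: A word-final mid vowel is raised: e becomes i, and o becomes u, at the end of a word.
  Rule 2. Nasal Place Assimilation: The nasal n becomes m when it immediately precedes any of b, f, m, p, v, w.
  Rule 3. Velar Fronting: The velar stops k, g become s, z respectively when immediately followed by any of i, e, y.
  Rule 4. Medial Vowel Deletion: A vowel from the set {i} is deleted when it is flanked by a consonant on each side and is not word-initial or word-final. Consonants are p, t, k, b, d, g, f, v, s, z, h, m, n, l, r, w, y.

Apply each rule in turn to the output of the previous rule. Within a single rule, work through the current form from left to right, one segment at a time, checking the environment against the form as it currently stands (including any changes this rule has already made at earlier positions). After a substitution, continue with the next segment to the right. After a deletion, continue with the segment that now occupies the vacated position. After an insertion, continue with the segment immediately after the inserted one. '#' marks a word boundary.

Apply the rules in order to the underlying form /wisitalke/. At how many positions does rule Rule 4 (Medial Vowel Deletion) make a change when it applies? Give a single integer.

2

Rule 1 Final Vowel Raising: [wisitalke] → [wisitalki]
Rule 2 Nasal Place Assimilation: no change — [wisitalki]
Rule 3 Velar Fronting: [wisitalki] → [wisitalsi]
Rule 4 Medial Vowel Deletion: [wisitalsi] → [wstalsi]
Rule Rule 4 changed 2 position(s).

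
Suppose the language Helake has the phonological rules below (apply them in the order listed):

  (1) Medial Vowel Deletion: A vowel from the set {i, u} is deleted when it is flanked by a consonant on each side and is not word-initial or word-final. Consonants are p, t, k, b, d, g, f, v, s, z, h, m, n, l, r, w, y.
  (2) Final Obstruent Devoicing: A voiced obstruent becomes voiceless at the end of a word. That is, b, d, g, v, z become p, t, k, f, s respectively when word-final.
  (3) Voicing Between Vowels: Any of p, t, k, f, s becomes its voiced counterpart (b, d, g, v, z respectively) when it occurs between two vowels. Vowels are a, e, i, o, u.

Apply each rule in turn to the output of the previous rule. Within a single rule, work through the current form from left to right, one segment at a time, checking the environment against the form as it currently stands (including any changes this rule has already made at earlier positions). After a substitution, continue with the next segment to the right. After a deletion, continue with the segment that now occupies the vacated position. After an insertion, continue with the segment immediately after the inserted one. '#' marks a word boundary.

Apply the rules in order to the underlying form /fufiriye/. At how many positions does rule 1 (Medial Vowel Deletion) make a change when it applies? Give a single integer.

(1) Medial Vowel Deletion: [fufiriye] → [ffrye]
(2) Final Obstruent Devoicing: no change — [ffrye]
(3) Voicing Between Vowels: no change — [ffrye]
Rule 1 changed 3 position(s).

3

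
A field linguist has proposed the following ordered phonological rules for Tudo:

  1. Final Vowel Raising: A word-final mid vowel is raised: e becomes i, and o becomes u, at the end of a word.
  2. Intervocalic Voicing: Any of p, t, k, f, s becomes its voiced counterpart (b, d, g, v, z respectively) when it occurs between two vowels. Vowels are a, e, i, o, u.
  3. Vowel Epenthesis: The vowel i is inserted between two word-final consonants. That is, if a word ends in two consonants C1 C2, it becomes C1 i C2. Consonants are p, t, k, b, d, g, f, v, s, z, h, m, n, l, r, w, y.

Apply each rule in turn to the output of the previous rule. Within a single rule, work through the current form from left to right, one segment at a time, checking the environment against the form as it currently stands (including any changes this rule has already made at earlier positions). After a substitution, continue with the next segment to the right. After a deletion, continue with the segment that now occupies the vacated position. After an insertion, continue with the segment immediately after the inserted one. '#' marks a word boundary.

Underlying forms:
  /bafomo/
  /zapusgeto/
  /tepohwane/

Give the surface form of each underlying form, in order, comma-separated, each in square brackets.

/bafomo/:
  1 Final Vowel Raising: [bafomo] → [bafomu]
  2 Intervocalic Voicing: [bafomu] → [bavomu]
  3 Vowel Epenthesis: no change — [bavomu]
/zapusgeto/:
  1 Final Vowel Raising: [zapusgeto] → [zapusgetu]
  2 Intervocalic Voicing: [zapusgetu] → [zabusgedu]
  3 Vowel Epenthesis: no change — [zabusgedu]
/tepohwane/:
  1 Final Vowel Raising: [tepohwane] → [tepohwani]
  2 Intervocalic Voicing: [tepohwani] → [tebohwani]
  3 Vowel Epenthesis: no change — [tebohwani]

[bavomu], [zabusgedu], [tebohwani]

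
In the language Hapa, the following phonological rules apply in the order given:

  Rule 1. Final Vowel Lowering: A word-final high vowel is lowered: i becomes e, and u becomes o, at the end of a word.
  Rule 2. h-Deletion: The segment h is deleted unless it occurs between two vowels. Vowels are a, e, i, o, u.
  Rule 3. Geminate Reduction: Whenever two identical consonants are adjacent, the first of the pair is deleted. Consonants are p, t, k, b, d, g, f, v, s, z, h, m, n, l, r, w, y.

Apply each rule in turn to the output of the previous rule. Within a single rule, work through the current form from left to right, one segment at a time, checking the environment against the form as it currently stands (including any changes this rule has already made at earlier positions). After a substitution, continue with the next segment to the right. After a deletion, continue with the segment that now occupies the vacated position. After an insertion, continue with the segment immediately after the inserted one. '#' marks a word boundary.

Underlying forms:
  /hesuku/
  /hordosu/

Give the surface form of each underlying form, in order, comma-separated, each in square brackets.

[esuko], [ordoso]

/hesuku/:
  Rule 1 Final Vowel Lowering: [hesuku] → [hesuko]
  Rule 2 h-Deletion: [hesuko] → [esuko]
  Rule 3 Geminate Reduction: no change — [esuko]
/hordosu/:
  Rule 1 Final Vowel Lowering: [hordosu] → [hordoso]
  Rule 2 h-Deletion: [hordoso] → [ordoso]
  Rule 3 Geminate Reduction: no change — [ordoso]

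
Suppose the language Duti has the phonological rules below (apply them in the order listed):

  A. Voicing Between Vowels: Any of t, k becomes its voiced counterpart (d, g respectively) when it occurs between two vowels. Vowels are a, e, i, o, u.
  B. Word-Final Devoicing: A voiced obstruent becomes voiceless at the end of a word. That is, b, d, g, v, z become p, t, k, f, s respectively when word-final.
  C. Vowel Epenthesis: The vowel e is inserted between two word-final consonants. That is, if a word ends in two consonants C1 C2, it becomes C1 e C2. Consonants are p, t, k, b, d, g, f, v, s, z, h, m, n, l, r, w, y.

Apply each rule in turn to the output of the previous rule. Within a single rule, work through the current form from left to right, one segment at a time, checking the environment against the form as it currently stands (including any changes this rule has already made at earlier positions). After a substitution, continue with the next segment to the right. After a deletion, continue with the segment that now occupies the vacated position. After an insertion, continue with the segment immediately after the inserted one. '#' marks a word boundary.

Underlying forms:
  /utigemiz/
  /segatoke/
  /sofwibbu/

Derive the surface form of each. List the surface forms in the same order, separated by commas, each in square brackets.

[udigemis], [segadoge], [sofwibbu]

/utigemiz/:
  A Voicing Between Vowels: [utigemiz] → [udigemiz]
  B Word-Final Devoicing: [udigemiz] → [udigemis]
  C Vowel Epenthesis: no change — [udigemis]
/segatoke/:
  A Voicing Between Vowels: [segatoke] → [segadoge]
  B Word-Final Devoicing: no change — [segadoge]
  C Vowel Epenthesis: no change — [segadoge]
/sofwibbu/:
  A Voicing Between Vowels: no change — [sofwibbu]
  B Word-Final Devoicing: no change — [sofwibbu]
  C Vowel Epenthesis: no change — [sofwibbu]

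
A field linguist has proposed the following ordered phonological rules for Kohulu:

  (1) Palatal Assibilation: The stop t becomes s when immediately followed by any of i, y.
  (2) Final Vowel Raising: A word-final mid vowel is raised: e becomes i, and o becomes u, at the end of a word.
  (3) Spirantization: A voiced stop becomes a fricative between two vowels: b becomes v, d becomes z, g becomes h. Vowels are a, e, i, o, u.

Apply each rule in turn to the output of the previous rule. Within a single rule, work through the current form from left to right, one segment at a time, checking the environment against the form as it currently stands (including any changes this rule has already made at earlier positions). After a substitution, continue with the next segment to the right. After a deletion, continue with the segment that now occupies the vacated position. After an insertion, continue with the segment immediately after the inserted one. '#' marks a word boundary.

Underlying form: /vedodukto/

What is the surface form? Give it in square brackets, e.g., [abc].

[vezozuktu]

(1) Palatal Assibilation: no change — [vedodukto]
(2) Final Vowel Raising: [vedodukto] → [vedoduktu]
(3) Spirantization: [vedoduktu] → [vezozuktu]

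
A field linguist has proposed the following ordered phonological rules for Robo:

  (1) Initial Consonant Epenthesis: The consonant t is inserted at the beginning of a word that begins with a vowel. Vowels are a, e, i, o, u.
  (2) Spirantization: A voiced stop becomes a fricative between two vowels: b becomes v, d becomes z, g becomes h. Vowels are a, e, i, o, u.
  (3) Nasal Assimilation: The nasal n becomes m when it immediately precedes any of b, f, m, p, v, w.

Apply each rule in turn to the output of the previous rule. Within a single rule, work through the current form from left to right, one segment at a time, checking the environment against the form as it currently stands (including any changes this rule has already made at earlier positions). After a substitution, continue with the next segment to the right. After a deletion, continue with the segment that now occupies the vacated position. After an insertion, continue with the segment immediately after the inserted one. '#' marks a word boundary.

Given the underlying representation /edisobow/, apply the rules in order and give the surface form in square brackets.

[tezisovow]

(1) Initial Consonant Epenthesis: [edisobow] → [tedisobow]
(2) Spirantization: [tedisobow] → [tezisovow]
(3) Nasal Assimilation: no change — [tezisovow]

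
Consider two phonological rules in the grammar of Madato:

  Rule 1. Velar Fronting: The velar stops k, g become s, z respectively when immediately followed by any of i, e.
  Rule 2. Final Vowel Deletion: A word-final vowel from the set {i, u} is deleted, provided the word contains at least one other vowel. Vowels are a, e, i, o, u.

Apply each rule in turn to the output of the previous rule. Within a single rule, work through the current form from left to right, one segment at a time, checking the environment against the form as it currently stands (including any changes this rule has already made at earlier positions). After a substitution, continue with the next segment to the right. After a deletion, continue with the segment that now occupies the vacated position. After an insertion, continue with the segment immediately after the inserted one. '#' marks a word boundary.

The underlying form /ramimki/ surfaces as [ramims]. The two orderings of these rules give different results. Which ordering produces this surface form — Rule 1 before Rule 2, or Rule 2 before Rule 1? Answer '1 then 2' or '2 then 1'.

Order 1 then 2:
  1 Velar Fronting: [ramimki] → [ramimsi]
  2 Final Vowel Deletion: [ramimsi] → [ramims]
  result: [ramims]
Order 2 then 1:
  2 Final Vowel Deletion: [ramimki] → [ramimk]
  1 Velar Fronting: no change — [ramimk]
  result: [ramimk]

1 then 2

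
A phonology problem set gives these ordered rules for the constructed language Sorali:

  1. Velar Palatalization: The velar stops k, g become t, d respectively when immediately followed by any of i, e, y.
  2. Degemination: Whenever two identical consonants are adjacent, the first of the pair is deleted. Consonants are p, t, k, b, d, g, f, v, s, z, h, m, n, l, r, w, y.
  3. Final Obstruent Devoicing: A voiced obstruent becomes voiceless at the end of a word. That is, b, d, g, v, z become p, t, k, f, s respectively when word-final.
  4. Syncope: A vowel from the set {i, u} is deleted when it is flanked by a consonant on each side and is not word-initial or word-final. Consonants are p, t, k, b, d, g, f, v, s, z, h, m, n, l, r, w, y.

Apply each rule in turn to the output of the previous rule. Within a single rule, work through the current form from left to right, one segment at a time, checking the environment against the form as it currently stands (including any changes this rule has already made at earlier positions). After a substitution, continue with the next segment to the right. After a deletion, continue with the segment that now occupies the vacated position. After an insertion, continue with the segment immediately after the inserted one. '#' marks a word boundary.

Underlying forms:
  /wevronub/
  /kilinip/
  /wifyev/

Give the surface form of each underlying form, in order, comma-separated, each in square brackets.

/wevronub/:
  1 Velar Palatalization: no change — [wevronub]
  2 Degemination: no change — [wevronub]
  3 Final Obstruent Devoicing: [wevronub] → [wevronup]
  4 Syncope: [wevronup] → [wevronp]
/kilinip/:
  1 Velar Palatalization: [kilinip] → [tilinip]
  2 Degemination: no change — [tilinip]
  3 Final Obstruent Devoicing: no change — [tilinip]
  4 Syncope: [tilinip] → [tlnp]
/wifyev/:
  1 Velar Palatalization: no change — [wifyev]
  2 Degemination: no change — [wifyev]
  3 Final Obstruent Devoicing: [wifyev] → [wifyef]
  4 Syncope: [wifyef] → [wfyef]

[wevronp], [tlnp], [wfyef]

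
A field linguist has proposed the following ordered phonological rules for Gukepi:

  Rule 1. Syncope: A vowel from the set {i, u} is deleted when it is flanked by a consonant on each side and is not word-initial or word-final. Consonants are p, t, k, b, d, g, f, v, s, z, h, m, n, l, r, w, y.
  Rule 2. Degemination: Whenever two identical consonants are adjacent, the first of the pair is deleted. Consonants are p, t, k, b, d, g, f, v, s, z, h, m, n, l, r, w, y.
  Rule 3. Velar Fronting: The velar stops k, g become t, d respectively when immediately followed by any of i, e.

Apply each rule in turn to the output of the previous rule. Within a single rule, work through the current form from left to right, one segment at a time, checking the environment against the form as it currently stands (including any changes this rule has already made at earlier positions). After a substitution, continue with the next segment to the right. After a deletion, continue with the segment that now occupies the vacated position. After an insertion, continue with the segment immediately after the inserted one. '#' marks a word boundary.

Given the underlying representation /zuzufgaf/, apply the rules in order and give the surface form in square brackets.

Rule 1 Syncope: [zuzufgaf] → [zzfgaf]
Rule 2 Degemination: [zzfgaf] → [zfgaf]
Rule 3 Velar Fronting: no change — [zfgaf]

[zfgaf]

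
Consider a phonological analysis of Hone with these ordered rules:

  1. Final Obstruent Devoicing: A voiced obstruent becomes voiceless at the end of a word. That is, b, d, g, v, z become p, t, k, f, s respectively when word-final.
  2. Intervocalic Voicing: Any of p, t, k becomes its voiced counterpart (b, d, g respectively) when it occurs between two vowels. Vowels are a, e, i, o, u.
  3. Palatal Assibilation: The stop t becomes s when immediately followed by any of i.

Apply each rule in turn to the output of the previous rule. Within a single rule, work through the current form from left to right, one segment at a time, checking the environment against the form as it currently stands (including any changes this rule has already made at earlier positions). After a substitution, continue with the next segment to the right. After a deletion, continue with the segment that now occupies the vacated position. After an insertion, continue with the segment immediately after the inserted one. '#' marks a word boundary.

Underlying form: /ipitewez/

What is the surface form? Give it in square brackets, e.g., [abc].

1 Final Obstruent Devoicing: [ipitewez] → [ipitewes]
2 Intervocalic Voicing: [ipitewes] → [ibidewes]
3 Palatal Assibilation: no change — [ibidewes]

[ibidewes]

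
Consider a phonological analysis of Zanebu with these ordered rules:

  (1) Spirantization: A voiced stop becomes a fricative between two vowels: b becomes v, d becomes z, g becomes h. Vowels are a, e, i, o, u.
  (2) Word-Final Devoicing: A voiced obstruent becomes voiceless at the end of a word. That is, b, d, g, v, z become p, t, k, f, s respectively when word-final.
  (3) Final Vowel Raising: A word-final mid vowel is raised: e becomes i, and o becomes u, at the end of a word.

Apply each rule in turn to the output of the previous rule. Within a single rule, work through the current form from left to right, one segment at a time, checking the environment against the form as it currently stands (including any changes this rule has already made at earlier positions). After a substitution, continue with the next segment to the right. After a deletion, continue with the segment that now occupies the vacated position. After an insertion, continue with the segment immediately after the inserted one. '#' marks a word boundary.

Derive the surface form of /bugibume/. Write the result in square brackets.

[buhivumi]

(1) Spirantization: [bugibume] → [buhivume]
(2) Word-Final Devoicing: no change — [buhivume]
(3) Final Vowel Raising: [buhivume] → [buhivumi]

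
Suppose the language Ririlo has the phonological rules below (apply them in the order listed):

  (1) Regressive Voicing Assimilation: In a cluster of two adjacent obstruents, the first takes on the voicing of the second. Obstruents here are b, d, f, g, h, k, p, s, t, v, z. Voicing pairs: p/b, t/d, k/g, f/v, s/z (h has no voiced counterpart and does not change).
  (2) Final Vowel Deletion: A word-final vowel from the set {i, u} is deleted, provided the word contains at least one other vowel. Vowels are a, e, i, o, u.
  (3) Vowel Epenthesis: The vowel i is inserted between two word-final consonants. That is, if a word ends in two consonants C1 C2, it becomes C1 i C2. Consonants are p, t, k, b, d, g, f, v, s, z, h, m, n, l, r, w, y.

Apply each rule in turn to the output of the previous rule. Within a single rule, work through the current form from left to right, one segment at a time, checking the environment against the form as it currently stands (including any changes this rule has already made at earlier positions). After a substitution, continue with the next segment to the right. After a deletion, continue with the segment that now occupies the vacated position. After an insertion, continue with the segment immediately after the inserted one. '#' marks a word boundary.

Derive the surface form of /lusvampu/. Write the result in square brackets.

[luzvamip]

(1) Regressive Voicing Assimilation: [lusvampu] → [luzvampu]
(2) Final Vowel Deletion: [luzvampu] → [luzvamp]
(3) Vowel Epenthesis: [luzvamp] → [luzvamip]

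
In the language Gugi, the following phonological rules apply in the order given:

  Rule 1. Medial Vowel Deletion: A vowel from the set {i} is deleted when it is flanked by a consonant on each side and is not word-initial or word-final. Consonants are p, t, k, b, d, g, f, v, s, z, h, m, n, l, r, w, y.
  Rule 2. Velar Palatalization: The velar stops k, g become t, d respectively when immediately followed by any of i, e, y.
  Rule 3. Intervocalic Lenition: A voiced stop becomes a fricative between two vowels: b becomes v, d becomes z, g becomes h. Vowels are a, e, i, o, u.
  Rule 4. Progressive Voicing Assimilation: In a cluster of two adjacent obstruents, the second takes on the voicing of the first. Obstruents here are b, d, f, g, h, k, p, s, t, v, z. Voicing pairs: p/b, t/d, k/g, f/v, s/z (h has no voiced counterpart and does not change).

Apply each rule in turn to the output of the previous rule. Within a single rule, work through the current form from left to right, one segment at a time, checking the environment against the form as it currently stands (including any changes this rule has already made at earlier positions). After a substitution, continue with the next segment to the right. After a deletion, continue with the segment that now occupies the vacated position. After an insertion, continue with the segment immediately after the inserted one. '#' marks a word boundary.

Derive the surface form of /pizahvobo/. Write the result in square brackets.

[psahfovo]

Rule 1 Medial Vowel Deletion: [pizahvobo] → [pzahvobo]
Rule 2 Velar Palatalization: no change — [pzahvobo]
Rule 3 Intervocalic Lenition: [pzahvobo] → [pzahvovo]
Rule 4 Progressive Voicing Assimilation: [pzahvovo] → [psahfovo]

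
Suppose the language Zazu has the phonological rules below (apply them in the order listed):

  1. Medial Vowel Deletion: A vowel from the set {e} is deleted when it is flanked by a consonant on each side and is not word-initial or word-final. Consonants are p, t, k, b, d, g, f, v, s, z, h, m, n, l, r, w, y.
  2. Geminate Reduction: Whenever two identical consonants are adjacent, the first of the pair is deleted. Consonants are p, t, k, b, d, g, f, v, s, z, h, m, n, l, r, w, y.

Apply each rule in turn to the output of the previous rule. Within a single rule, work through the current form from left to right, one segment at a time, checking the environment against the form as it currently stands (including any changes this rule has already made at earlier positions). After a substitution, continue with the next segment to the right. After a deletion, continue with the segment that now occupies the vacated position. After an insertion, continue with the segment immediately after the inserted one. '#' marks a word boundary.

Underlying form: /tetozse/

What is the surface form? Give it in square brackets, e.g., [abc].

[tozse]

1 Medial Vowel Deletion: [tetozse] → [ttozse]
2 Geminate Reduction: [ttozse] → [tozse]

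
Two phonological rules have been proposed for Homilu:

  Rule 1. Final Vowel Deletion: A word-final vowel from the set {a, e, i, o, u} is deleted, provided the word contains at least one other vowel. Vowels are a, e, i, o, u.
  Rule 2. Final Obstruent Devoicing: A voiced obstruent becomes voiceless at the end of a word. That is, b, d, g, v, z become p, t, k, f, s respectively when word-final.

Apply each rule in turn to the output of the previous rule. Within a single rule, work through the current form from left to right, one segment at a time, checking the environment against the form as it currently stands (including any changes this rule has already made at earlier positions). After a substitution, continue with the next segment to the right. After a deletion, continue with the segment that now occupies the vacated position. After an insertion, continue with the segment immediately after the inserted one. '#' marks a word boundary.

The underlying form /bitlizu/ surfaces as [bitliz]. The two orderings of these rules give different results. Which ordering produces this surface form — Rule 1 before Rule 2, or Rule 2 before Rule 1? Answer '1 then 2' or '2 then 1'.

2 then 1

Order 1 then 2:
  1 Final Vowel Deletion: [bitlizu] → [bitliz]
  2 Final Obstruent Devoicing: [bitliz] → [bitlis]
  result: [bitlis]
Order 2 then 1:
  2 Final Obstruent Devoicing: no change — [bitlizu]
  1 Final Vowel Deletion: [bitlizu] → [bitliz]
  result: [bitliz]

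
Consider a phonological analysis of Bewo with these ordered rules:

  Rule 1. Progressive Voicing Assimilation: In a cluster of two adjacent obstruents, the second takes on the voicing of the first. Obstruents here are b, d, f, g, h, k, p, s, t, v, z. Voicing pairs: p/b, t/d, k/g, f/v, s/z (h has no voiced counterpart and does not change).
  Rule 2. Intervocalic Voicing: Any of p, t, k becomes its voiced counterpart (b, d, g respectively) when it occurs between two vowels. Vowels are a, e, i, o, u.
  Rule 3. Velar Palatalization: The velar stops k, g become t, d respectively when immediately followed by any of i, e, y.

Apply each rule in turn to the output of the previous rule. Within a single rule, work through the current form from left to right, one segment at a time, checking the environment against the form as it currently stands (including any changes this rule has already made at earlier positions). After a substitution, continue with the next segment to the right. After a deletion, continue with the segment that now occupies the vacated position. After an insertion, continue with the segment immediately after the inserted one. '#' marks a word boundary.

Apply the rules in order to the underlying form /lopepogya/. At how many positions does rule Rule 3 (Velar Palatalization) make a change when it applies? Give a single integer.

1

Rule 1 Progressive Voicing Assimilation: no change — [lopepogya]
Rule 2 Intervocalic Voicing: [lopepogya] → [lobebogya]
Rule 3 Velar Palatalization: [lobebogya] → [lobebodya]
Rule Rule 3 changed 1 position(s).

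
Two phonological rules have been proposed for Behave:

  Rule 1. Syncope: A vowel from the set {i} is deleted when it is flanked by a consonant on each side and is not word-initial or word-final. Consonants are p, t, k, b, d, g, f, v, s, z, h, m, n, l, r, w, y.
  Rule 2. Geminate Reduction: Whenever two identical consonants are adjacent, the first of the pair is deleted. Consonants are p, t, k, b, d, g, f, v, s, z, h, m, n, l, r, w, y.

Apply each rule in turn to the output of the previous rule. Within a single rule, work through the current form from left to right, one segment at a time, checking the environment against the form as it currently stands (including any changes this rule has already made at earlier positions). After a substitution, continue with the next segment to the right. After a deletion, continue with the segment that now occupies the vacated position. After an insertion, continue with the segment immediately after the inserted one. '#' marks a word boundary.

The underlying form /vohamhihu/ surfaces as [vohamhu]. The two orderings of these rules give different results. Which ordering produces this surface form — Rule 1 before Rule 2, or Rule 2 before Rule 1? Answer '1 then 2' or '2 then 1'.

1 then 2

Order 1 then 2:
  1 Syncope: [vohamhihu] → [vohamhhu]
  2 Geminate Reduction: [vohamhhu] → [vohamhu]
  result: [vohamhu]
Order 2 then 1:
  2 Geminate Reduction: no change — [vohamhihu]
  1 Syncope: [vohamhihu] → [vohamhhu]
  result: [vohamhhu]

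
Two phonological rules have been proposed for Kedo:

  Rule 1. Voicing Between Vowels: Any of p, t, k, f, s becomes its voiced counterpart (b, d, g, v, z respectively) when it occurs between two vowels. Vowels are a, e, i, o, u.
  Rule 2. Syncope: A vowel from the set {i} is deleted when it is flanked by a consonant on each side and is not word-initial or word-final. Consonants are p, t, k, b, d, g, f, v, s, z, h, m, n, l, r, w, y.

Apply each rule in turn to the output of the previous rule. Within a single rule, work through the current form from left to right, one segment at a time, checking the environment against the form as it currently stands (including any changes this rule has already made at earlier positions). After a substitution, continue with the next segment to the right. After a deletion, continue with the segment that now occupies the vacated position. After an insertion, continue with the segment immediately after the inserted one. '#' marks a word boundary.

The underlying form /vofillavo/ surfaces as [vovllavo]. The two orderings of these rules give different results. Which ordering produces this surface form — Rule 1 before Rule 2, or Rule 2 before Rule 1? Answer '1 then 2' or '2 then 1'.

1 then 2

Order 1 then 2:
  1 Voicing Between Vowels: [vofillavo] → [vovillavo]
  2 Syncope: [vovillavo] → [vovllavo]
  result: [vovllavo]
Order 2 then 1:
  2 Syncope: [vofillavo] → [vofllavo]
  1 Voicing Between Vowels: no change — [vofllavo]
  result: [vofllavo]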